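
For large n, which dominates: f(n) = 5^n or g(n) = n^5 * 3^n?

f(n) = 5^n grows faster: 5^n / (n^5 3^n) = (5/3)^n / n^5 -> infinity since 5/3 > 1.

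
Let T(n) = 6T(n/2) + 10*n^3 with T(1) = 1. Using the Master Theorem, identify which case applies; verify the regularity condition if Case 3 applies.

a=6, b=2, f(n)=10*n^3.
log_2(6) = 2.585 < 3.
f(n) = Omega(n^(2.585+epsilon)) for some epsilon > 0, so Case 3 is the candidate.
Regularity: a*f(n/b) = 6*10*(n/2)^3 = (6/8)*10*n^3 <= c*f(n) with c = 6/8 < 1. Satisfied.
Case 3: T(n) = Theta(n^3).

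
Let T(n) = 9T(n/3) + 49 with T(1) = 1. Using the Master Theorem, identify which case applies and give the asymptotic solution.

a=9, b=3, f(n)=49.
log_3(9) = 2 > 0.
Since f(n) = O(n^0) is polynomially smaller than n^2, Case 1 applies.
T(n) = Theta(n^2).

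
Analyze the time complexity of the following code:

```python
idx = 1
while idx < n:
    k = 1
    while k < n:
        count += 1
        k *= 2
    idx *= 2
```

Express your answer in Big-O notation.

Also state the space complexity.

Time complexity: O(log^2 n).
Space complexity: O(1).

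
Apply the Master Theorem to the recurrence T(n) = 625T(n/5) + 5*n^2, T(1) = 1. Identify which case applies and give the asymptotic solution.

a=625, b=5, f(n)=5*n^2.
log_5(625) = 4 > 2.
Since f(n) = O(n^2) is polynomially smaller than n^4, Case 1 applies.
T(n) = Theta(n^4).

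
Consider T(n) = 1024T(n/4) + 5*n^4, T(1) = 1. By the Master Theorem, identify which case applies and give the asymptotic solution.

a=1024, b=4, f(n)=5*n^4.
log_4(1024) = 5 > 4.
Since f(n) = O(n^4) is polynomially smaller than n^5, Case 1 applies.
T(n) = Theta(n^5).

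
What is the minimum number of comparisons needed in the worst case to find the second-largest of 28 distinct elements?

Lower bound: finding the max needs 28-1 comparisons. By the adversary weight-doubling argument, the max must personally win >= ceil(log_2(28)) = 5 comparisons; the 2nd-largest is among those 5 losers, needing 5-1 more comparisons. Total >= 28-1 + 5-1 = 31. A balanced knockout tournament achieves this.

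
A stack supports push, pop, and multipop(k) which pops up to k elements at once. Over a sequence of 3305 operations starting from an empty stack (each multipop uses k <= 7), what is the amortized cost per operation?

Each element is pushed exactly once and popped at most once (whether by pop or as part of a multipop). So the total number of individual pops over the whole sequence is at most the number of pushes, which is at most 3305. Total work <= 2 * 3305, hence O(1) amortized per operation.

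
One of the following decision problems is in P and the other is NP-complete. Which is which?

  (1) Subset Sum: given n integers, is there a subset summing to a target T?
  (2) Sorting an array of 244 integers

(1) is NP-complete: one of Karp's 21 NP-complete problems.
(2) is P: merge sort runs in O(n log n).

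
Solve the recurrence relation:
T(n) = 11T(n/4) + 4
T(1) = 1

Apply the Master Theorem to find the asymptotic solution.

a=11, b=4, f(n)=4. log_4(11) = 1.73. Case 1 of Master Theorem: T(n) = O(n^1.73).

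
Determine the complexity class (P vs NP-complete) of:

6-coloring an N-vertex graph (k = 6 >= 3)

This problem is NP-complete: graph k-coloring for k>=3 is NP-complete by reduction from 3-SAT.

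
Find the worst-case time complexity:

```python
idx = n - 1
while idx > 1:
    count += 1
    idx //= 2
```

Time complexity: O(log n).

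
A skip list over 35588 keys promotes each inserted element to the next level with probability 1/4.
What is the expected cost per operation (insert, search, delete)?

Expected number of levels is O(log_4(35588)) = O(log n). A search visits O(1) expected nodes per level over O(log n) levels. Insert/delete are a search plus O(1) pointer updates per level. Expected O(log n) per operation.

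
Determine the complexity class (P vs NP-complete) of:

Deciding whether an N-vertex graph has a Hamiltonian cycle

This problem is NP-complete: one of Karp's 21 NP-complete problems.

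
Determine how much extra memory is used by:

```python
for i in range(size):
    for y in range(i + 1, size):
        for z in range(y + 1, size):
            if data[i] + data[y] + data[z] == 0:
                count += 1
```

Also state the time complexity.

Space complexity: O(1).
Only a constant amount of auxiliary storage is used; nothing grows with n.
Time complexity: O(n^3).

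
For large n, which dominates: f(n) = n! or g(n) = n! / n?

f(n) = n! grows faster: the ratio n!/(n!/n) = n -> infinity.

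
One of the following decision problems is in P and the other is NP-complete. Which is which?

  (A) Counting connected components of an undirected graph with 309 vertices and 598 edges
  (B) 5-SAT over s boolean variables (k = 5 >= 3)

(A) is P: BFS/DFS visits each vertex and edge once: O(V+E).
(B) is NP-complete: 3-SAT is NP-complete (Cook-Levin); k-SAT for k>=3 reduces from 3-SAT.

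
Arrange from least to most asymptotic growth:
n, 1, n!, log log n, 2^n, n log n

Ordered by growth rate: 1 < log log n < n < n log n < 2^n < n!.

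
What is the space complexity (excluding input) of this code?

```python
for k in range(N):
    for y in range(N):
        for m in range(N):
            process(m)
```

Space complexity: O(1).
Only a constant amount of auxiliary storage is used; nothing grows with n.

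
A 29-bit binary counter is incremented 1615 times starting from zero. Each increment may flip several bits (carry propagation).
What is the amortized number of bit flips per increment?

Bit i flips on every 2^i-th increment, so over 1615 increments bit i flips floor(1615/2^i) times. Summing over i: total flips < 2 * 1615. Amortized: < 2 = O(1) per increment.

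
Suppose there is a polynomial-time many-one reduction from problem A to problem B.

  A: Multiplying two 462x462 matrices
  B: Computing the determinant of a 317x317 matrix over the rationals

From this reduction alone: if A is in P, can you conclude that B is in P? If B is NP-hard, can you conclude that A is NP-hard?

A poly-time reduction A <=_p B transfers tractability DOWN (B easy => A easy) and hardness UP (A hard => B hard), not the reverse.
From A in P, the reduction alone does NOT give B in P: any problem in P trivially reduces to SAT, yet SAT is not known to be in P.
From B NP-hard, the reduction alone does NOT give A NP-hard: again, easy problems reduce to hard ones.
(Here in fact A is P and B is P.)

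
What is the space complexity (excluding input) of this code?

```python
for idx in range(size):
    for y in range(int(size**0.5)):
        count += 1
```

Space complexity: O(1).
Only a constant amount of auxiliary storage is used; nothing grows with n.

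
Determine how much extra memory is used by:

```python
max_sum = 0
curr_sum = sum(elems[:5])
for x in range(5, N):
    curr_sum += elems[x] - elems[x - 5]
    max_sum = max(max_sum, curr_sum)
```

Space complexity: O(1).
Only a constant amount of auxiliary storage is used; nothing grows with n.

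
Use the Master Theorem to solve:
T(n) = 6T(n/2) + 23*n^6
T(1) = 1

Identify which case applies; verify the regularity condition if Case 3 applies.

a=6, b=2, f(n)=23*n^6.
log_2(6) = 2.585 < 6.
f(n) = Omega(n^(2.585+epsilon)) for some epsilon > 0, so Case 3 is the candidate.
Regularity: a*f(n/b) = 6*23*(n/2)^6 = (6/64)*23*n^6 <= c*f(n) with c = 6/64 < 1. Satisfied.
Case 3: T(n) = Theta(n^6).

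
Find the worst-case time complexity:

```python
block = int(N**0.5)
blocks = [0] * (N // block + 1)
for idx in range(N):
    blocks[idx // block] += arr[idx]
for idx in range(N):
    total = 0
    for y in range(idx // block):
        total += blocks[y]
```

Time complexity: O(n * sqrt(n)).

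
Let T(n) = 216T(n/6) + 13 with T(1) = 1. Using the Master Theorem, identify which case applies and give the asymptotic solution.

a=216, b=6, f(n)=13.
log_6(216) = 3 > 0.
Since f(n) = O(n^0) is polynomially smaller than n^3, Case 1 applies.
T(n) = Theta(n^3).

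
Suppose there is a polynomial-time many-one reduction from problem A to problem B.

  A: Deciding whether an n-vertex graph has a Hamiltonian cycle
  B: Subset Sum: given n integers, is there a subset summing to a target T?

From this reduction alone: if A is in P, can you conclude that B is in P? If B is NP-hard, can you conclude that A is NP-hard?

A poly-time reduction A <=_p B transfers tractability DOWN (B easy => A easy) and hardness UP (A hard => B hard), not the reverse.
From A in P, the reduction alone does NOT give B in P: any problem in P trivially reduces to SAT, yet SAT is not known to be in P.
From B NP-hard, the reduction alone does NOT give A NP-hard: again, easy problems reduce to hard ones.
(Here in fact A is NP-complete and B is NP-complete.)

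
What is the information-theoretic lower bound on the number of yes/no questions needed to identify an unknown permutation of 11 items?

There are 11! = 39916800 permutations. Each yes/no question gives at most 1 bit, so at least ceil(log_2(39916800)) = 26 questions are needed.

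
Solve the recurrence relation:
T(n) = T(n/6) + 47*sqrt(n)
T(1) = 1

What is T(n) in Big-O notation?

Each level contributes sqrt(n/6^k). Geometric series with ratio 1/sqrt(6) < 1 sums to O(sqrt(n)).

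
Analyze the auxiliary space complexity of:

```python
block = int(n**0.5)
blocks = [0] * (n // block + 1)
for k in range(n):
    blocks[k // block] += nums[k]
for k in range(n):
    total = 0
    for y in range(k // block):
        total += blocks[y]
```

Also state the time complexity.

Space complexity: O(sqrt(n)).
Storage scales with sqrt(n).
Time complexity: O(n * sqrt(n)).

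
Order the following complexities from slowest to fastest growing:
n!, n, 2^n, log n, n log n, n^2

Ordered by growth rate: log n < n < n log n < n^2 < 2^n < n!.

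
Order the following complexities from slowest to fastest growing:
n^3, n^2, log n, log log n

Ordered by growth rate: log log n < log n < n^2 < n^3.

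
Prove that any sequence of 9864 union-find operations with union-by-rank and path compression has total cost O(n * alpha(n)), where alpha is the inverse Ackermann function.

Using Tarjan's analysis with rank-based potential function. Union-by-rank keeps tree height O(log n). Path compression flattens paths during find. For n = 9864 operations, total cost is O(n * alpha(n)), effectively O(n) since alpha grows incredibly slowly.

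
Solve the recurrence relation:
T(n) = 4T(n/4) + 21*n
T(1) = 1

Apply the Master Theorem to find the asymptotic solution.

a=4, b=4, f(n)=21*n. log_4(4) = 1. Case 2: T(n) = O(n log n).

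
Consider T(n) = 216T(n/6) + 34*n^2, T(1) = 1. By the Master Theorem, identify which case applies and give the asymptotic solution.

a=216, b=6, f(n)=34*n^2.
log_6(216) = 3 > 2.
Since f(n) = O(n^2) is polynomially smaller than n^3, Case 1 applies.
T(n) = Theta(n^3).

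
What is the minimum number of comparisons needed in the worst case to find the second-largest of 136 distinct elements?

Lower bound: finding the max needs 136-1 comparisons. By the adversary weight-doubling argument, the max must personally win >= ceil(log_2(136)) = 8 comparisons; the 2nd-largest is among those 8 losers, needing 8-1 more comparisons. Total >= 136-1 + 8-1 = 142. A balanced knockout tournament achieves this.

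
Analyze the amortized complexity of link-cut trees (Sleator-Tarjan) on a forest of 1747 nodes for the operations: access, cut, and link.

Link-cut trees represent the forest using splay trees over preferred paths. With potential Phi = sum over nodes of log(size of virtual subtree), each access on 1747 nodes is O(log 1747) = O(log n) amortized by the splay-tree access lemma. Cut and link are O(1) plus one access.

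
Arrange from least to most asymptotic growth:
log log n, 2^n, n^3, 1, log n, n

Ordered by growth rate: 1 < log log n < log n < n < n^3 < 2^n.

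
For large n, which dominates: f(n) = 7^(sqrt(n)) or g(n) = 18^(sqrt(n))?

g(n) = 18^(sqrt(n)) grows faster: ratio is (18/7)^(sqrt(n)) -> infinity since 18/7 > 1.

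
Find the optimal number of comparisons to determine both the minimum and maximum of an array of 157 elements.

Naive approach: 312 comparisons (156 for max + 156 for min).
Optimal: Compare elements in pairs first (floor(n/2) = 78 comparisons), then find max among winners and min among losers (78 comparisons each).
Total: ceil(3n/2) - 2 = 234 comparisons. An adversary argument shows this is also a lower bound.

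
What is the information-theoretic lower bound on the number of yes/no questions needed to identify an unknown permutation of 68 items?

There are 68! = 2480035542436830599600990418569171581047399201355367672371710738018221445712183296000000000000000 permutations. Each yes/no question gives at most 1 bit, so at least ceil(log_2(2480035542436830599600990418569171581047399201355367672371710738018221445712183296000000000000000)) = 321 questions are needed.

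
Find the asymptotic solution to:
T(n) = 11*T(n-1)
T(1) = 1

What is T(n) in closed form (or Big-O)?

Each step multiplies by 11. T(n) = T(1)*11^(n-1) = 11^(n-1).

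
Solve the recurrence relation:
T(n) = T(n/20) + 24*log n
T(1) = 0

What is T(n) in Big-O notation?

Each of the log_20(n) levels adds O(log n). T(n) = O(log^2 n).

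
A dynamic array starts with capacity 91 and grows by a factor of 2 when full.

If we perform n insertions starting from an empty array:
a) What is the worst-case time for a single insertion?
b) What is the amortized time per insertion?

(a) Worst-case single insertion: O(n) -- when the array is full at capacity c, the resize copies all c elements, and c can be Theta(n).
(b) Resizes happen at sizes 91, 182, 364, ... Total copy cost for n insertions: 91 + 182 + ... = O(n) (geometric series with ratio 1/2). Amortized cost per insertion: O(n)/n = O(1).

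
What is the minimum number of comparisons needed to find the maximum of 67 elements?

Finding the maximum requires 66 comparisons. Each comparison eliminates exactly one candidate. With 67 candidates, we need 66 eliminations.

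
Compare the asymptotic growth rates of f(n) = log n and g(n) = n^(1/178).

g(n) = n^(1/178) grows faster: any positive power of n dominates log n.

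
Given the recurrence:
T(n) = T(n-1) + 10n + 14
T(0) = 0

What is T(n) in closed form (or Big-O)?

Dominant term in sum is 10*sum(i, i=1..n) = 10*n*(n+1)/2 = O(n^2).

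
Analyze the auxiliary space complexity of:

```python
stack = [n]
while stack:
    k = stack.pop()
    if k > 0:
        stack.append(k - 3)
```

Space complexity: O(1).
Only a constant amount of auxiliary storage is used; nothing grows with n.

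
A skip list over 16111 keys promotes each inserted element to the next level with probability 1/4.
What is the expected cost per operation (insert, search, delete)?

Expected number of levels is O(log_4(16111)) = O(log n). A search visits O(1) expected nodes per level over O(log n) levels. Insert/delete are a search plus O(1) pointer updates per level. Expected O(log n) per operation.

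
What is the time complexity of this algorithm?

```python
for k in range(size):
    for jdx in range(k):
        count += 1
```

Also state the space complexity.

Time complexity: O(n^2).
Space complexity: O(1).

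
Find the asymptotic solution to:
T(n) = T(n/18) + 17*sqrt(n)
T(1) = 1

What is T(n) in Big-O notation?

Each level contributes sqrt(n/18^k). Geometric series with ratio 1/sqrt(18) < 1 sums to O(sqrt(n)).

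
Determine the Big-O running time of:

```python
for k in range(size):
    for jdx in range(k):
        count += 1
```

Time complexity: O(n^2).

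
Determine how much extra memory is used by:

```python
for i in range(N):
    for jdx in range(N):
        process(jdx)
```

Space complexity: O(1).
Only a constant amount of auxiliary storage is used; nothing grows with n.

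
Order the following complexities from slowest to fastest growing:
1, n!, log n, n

Ordered by growth rate: 1 < log n < n < n!.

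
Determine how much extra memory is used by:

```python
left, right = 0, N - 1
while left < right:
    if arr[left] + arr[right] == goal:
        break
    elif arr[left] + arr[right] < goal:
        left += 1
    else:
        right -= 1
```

Space complexity: O(1).
Only a constant amount of auxiliary storage is used; nothing grows with n.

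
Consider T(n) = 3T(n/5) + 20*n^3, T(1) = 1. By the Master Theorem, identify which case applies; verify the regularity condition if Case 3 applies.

a=3, b=5, f(n)=20*n^3.
log_5(3) = 0.6826 < 3.
f(n) = Omega(n^(0.6826+epsilon)) for some epsilon > 0, so Case 3 is the candidate.
Regularity: a*f(n/b) = 3*20*(n/5)^3 = (3/125)*20*n^3 <= c*f(n) with c = 3/125 < 1. Satisfied.
Case 3: T(n) = Theta(n^3).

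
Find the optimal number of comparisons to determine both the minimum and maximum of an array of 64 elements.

Naive approach: 126 comparisons (63 for max + 63 for min).
Optimal: Compare elements in pairs first (floor(n/2) = 32 comparisons), then find max among winners and min among losers (31 comparisons each).
Total: ceil(3n/2) - 2 = 94 comparisons. An adversary argument shows this is also a lower bound.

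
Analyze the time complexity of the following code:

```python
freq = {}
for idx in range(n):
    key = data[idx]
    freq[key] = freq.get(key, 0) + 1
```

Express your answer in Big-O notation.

Time complexity: O(n).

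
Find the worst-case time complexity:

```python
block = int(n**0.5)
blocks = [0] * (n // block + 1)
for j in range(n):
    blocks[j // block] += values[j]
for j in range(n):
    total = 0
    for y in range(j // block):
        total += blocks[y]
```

Time complexity: O(n * sqrt(n)).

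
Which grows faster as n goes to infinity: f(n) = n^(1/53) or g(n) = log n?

f(n) = n^(1/53) grows faster: any positive power of n dominates log n.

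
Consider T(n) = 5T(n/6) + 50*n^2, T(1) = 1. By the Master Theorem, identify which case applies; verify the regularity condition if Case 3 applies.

a=5, b=6, f(n)=50*n^2.
log_6(5) = 0.8982 < 2.
f(n) = Omega(n^(0.8982+epsilon)) for some epsilon > 0, so Case 3 is the candidate.
Regularity: a*f(n/b) = 5*50*(n/6)^2 = (5/36)*50*n^2 <= c*f(n) with c = 5/36 < 1. Satisfied.
Case 3: T(n) = Theta(n^2).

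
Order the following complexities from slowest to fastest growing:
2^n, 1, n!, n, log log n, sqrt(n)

Ordered by growth rate: 1 < log log n < sqrt(n) < n < 2^n < n!.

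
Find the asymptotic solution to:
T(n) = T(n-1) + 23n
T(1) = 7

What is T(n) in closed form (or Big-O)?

Unrolling: T(n) = 7 + 23*(2 + 3 + ... + n) = 7 + 23*(n(n+1)/2 - 1) = O(n^2).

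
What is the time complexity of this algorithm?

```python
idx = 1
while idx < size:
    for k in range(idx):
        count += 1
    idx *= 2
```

Time complexity: O(n).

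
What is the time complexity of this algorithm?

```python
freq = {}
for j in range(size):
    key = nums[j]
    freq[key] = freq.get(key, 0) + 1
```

Time complexity: O(n).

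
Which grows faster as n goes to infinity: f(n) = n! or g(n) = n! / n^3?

f(n) = n! grows faster: the ratio n!/(n!/n^3) = n^3 -> infinity.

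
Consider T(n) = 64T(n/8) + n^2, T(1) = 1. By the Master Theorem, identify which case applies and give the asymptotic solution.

a=64, b=8, f(n)=n^2.
log_8(64) = 2, so n^(log_b(a)) = n^2.
f(n) = Theta(n^2), so Case 2 applies.
T(n) = Theta(n^2 log n).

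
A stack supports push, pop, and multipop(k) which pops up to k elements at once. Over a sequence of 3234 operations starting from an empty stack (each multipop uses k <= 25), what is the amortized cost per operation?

Each element is pushed exactly once and popped at most once (whether by pop or as part of a multipop). So the total number of individual pops over the whole sequence is at most the number of pushes, which is at most 3234. Total work <= 2 * 3234, hence O(1) amortized per operation.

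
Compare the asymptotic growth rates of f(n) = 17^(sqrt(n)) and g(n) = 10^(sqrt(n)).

f(n) = 17^(sqrt(n)) grows faster: ratio is (17/10)^(sqrt(n)) -> infinity since 17/10 > 1.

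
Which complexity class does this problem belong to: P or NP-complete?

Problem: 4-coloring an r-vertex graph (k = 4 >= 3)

This problem is NP-complete: graph k-coloring for k>=3 is NP-complete by reduction from 3-SAT.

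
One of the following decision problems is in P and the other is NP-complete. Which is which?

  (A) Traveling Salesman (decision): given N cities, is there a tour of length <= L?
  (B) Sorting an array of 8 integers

(A) is NP-complete: reduces from Hamiltonian Cycle.
(B) is P: merge sort runs in O(n log n).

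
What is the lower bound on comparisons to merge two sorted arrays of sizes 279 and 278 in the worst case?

Adversary: with |279 - 278| <= 1 the inputs can be fully interleaved so that every adjacent pair in the merged output comes from different arrays. Then each of the 556 adjacent pairs must be directly compared, or the algorithm cannot determine their relative order. Standard merge meets this bound.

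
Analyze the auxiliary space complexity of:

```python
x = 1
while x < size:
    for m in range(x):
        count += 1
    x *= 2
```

Space complexity: O(1).
Only a constant amount of auxiliary storage is used; nothing grows with n.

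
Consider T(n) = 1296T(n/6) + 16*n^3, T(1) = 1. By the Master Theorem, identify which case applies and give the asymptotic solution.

a=1296, b=6, f(n)=16*n^3.
log_6(1296) = 4 > 3.
Since f(n) = O(n^3) is polynomially smaller than n^4, Case 1 applies.
T(n) = Theta(n^4).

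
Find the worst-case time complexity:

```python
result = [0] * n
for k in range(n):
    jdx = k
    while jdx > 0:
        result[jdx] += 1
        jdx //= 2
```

Time complexity: O(n log n).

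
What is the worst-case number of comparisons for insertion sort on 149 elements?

Insertion sort on reverse-sorted input: 1 + 2 + ... + (149-1) = 11026 comparisons.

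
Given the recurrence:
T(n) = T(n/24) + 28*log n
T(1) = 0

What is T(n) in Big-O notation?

Each of the log_24(n) levels adds O(log n). T(n) = O(log^2 n).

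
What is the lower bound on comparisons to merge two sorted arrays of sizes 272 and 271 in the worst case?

Adversary: with |272 - 271| <= 1 the inputs can be fully interleaved so that every adjacent pair in the merged output comes from different arrays. Then each of the 542 adjacent pairs must be directly compared, or the algorithm cannot determine their relative order. Standard merge meets this bound.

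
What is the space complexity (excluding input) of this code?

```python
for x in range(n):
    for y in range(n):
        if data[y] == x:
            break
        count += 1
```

Space complexity: O(1).
Only a constant amount of auxiliary storage is used; nothing grows with n.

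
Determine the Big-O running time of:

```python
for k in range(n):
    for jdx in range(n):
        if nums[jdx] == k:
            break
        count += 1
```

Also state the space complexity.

Time complexity: O(n^2).
Space complexity: O(1).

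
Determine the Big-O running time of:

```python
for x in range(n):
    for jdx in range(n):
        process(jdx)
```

Time complexity: O(n^2).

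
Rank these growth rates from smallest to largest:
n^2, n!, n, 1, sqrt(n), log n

Ordered by growth rate: 1 < log n < sqrt(n) < n < n^2 < n!.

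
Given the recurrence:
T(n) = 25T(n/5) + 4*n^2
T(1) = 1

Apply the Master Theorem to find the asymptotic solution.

a=25, b=5, f(n)=4*n^2. log_5(25) = 2. Case 2: T(n) = O(n^2 log n).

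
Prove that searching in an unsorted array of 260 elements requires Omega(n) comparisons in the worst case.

An adversary can always place the target in the last position checked. Until all 260 positions are examined, the target might be in any unchecked position. Therefore 260 comparisons are necessary.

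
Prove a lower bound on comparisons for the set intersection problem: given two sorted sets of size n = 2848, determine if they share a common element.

For two sorted arrays of size n = 2848, any correct algorithm must examine Omega(n) elements. If fewer are examined, an adversary places a common element in an unexamined gap. A merge-based scan achieves O(n), so the bound is tight.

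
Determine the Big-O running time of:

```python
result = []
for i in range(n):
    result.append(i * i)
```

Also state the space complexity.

Time complexity: O(n).
Space complexity: O(n).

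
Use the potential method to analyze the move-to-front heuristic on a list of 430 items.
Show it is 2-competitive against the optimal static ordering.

Let Phi = number of inversions between the MTF list and the optimal static list (0 <= Phi <= C(430,2)). Accessing an element at MTF position k and optimal position j: the move-to-front destroys all k-1 inversions in front of it that are not in front in optimal (>= k-j of them) and creates at most j-1 new ones. Amortized cost <= k + (j-1) - (k-j) = 2j - 1 <= 2 * optimal cost.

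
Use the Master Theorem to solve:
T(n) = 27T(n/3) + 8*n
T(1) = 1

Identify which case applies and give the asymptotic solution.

a=27, b=3, f(n)=8*n.
log_3(27) = 3 > 1.
Since f(n) = O(n^1) is polynomially smaller than n^3, Case 1 applies.
T(n) = Theta(n^3).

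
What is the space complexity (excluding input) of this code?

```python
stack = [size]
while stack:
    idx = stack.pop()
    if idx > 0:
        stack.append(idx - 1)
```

Space complexity: O(1).
Only a constant amount of auxiliary storage is used; nothing grows with n.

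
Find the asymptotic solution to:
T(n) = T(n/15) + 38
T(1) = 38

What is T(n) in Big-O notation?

Each step divides n by 15 and adds 38. After log_15(n) steps, T(n) = O(log n).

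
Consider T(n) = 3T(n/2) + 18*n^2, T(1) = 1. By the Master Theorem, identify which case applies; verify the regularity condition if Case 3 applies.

a=3, b=2, f(n)=18*n^2.
log_2(3) = 1.585 < 2.
f(n) = Omega(n^(1.585+epsilon)) for some epsilon > 0, so Case 3 is the candidate.
Regularity: a*f(n/b) = 3*18*(n/2)^2 = (3/4)*18*n^2 <= c*f(n) with c = 3/4 < 1. Satisfied.
Case 3: T(n) = Theta(n^2).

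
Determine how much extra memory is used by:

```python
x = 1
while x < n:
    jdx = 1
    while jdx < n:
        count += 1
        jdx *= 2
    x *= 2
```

Space complexity: O(1).
Only a constant amount of auxiliary storage is used; nothing grows with n.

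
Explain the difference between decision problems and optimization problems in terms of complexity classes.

Decision problems have yes/no answers and are classified into P, NP, etc. Optimization problems seek the best solution. Every optimization problem has a corresponding decision version. If the decision version is NP-complete, the optimization version is NP-hard.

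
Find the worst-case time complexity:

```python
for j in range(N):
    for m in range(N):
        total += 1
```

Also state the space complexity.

Time complexity: O(n^2).
Space complexity: O(1).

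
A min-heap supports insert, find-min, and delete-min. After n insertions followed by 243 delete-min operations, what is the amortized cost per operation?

Insert takes O(log n) worst case. Delete-min takes O(log n). Over a sequence of n inserts and 243 delete-mins, total cost is O((n + 243) log n). Amortized per operation: O(log n).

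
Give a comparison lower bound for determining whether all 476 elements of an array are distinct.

In the algebraic decision-tree model, the YES region for element distinctness on 476 elements has 476! connected components (one per ordering). Ben-Or's theorem then gives a lower bound of Omega(log(n!)) = Omega(n log n).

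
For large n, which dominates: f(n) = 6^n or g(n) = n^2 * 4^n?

f(n) = 6^n grows faster: 6^n / (n^2 4^n) = (6/4)^n / n^2 -> infinity since 6/4 > 1.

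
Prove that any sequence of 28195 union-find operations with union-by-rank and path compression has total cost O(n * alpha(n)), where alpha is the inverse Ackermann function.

Using Tarjan's analysis with rank-based potential function. Union-by-rank keeps tree height O(log n). Path compression flattens paths during find. For n = 28195 operations, total cost is O(n * alpha(n)), effectively O(n) since alpha grows incredibly slowly.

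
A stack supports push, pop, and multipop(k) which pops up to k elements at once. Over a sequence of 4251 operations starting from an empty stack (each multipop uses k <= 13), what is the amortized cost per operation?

Each element is pushed exactly once and popped at most once (whether by pop or as part of a multipop). So the total number of individual pops over the whole sequence is at most the number of pushes, which is at most 4251. Total work <= 2 * 4251, hence O(1) amortized per operation.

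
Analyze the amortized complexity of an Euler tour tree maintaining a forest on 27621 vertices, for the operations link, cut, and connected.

An Euler tour tree stores each tree's Euler tour as a balanced BST keyed by tour position. On 27621 vertices: link concatenates two tours via O(1) splits/joins of size <= 2*27621 (O(log n)); cut splits the tour at the two occurrences of the edge (O(log n)); connected compares BST roots (O(log n) to find the root). All O(log n) amortized.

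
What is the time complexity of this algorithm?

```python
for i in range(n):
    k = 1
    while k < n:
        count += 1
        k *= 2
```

Time complexity: O(n log n).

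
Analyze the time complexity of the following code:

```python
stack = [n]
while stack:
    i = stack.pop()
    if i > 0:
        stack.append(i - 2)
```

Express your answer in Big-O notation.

Time complexity: O(n).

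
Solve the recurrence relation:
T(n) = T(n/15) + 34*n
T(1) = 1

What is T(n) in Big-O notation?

Geometric series: 34*n*(1 + 1/15 + 1/15^2 + ...) = O(n). T(n) = O(n).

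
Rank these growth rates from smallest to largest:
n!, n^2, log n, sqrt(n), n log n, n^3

Ordered by growth rate: log n < sqrt(n) < n log n < n^2 < n^3 < n!.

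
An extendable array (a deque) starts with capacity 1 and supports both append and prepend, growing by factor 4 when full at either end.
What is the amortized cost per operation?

Growth at either end copies all elements; capacities form a geometric sequence with ratio 4, so total copy cost over n operations is O(n) (two geometric series). Amortized O(1).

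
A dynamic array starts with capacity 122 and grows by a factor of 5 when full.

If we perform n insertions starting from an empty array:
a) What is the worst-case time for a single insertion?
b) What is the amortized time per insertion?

(a) Worst-case single insertion: O(n) -- when the array is full at capacity c, the resize copies all c elements, and c can be Theta(n).
(b) Resizes happen at sizes 122, 610, 3050, ... Total copy cost for n insertions: 122 + 610 + ... = O(n) (geometric series with ratio 1/5). Amortized cost per insertion: O(n)/n = O(1).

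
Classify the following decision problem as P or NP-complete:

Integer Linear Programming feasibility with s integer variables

This problem is NP-complete: ILP feasibility is NP-complete (LP relaxation is in P).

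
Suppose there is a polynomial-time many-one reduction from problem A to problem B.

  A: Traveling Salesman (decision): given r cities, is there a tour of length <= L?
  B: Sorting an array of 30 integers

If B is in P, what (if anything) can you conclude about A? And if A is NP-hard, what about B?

A poly-time reduction A <=_p B means any A-instance can be transformed to a B-instance in poly time.
If B is in P: compose the reduction with B's poly-time algorithm to solve A in poly time, so A is in P.
If A is NP-hard: every NP problem reduces to A, which reduces to B; composing reductions, every NP problem reduces to B, so B is NP-hard.
(Here in fact A is NP-complete and B is in P, so no such reduction is known -- its existence would imply P = NP; the analysis concerns only what the assumed reduction would or would not let you conclude.)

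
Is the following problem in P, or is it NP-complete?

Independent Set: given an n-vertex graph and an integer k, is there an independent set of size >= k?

This problem is NP-complete: complement of Clique (with k part of the input).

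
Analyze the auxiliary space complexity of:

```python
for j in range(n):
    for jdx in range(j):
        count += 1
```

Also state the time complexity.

Space complexity: O(1).
Only a constant amount of auxiliary storage is used; nothing grows with n.
Time complexity: O(n^2).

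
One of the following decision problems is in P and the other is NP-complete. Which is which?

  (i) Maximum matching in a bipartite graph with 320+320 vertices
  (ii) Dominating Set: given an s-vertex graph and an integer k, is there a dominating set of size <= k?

(i) is P: Hopcroft-Karp runs in O(E sqrt(V)).
(ii) is NP-complete: reduces from Set Cover (with k part of the input).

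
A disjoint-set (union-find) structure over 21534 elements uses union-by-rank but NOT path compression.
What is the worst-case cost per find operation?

Union-by-rank alone keeps every tree's height <= log_2(21534) ~= 14.4. Each find traverses from a node to its root, costing O(height) = O(log n). Without path compression this bound is tight.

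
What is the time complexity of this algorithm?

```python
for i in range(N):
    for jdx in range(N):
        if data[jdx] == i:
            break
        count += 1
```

Time complexity: O(n^2).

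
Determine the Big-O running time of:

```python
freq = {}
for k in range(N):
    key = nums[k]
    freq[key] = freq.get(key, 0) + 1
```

Time complexity: O(n).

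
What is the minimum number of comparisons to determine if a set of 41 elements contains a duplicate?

Determining if 41 elements are all distinct requires Omega(n log n) comparisons in the comparison model. This follows from the element distinctness lower bound.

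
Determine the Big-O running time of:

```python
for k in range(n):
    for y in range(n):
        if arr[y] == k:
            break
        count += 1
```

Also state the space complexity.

Time complexity: O(n^2).
Space complexity: O(1).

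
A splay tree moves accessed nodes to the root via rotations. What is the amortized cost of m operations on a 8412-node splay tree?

Using a potential function Phi = sum of log(size of subtree) for each node, each splay operation has amortized cost O(log n) where n = 8412. Bad individual operations (O(n)) are offset by decreased potential.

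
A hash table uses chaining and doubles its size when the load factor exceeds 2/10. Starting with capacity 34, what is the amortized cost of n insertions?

Rehashing occurs when load exceeds 2/10. Total rehash cost is geometric series summing to O(n). Each insertion itself is O(1). Amortized: O(1).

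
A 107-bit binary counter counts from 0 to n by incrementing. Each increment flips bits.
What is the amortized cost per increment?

Bit i flips every 2^i increments. Total flips over n increments: sum_{i=0}^{107} n/2^i < 2n. Amortized cost: 2n/n = O(1).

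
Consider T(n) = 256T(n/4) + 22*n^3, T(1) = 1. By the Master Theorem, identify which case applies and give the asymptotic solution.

a=256, b=4, f(n)=22*n^3.
log_4(256) = 4 > 3.
Since f(n) = O(n^3) is polynomially smaller than n^4, Case 1 applies.
T(n) = Theta(n^4).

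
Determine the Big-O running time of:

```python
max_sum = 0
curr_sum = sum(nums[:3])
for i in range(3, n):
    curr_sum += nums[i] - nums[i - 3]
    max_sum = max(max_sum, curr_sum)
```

Time complexity: O(n).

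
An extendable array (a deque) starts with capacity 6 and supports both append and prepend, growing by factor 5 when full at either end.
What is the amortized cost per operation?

Growth at either end copies all elements; capacities form a geometric sequence with ratio 5, so total copy cost over n operations is O(n) (two geometric series). Amortized O(1).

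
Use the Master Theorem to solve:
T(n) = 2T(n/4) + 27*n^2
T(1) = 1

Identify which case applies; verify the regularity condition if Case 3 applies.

a=2, b=4, f(n)=27*n^2.
log_4(2) = 0.5 < 2.
f(n) = Omega(n^(0.5+epsilon)) for some epsilon > 0, so Case 3 is the candidate.
Regularity: a*f(n/b) = 2*27*(n/4)^2 = (2/16)*27*n^2 <= c*f(n) with c = 2/16 < 1. Satisfied.
Case 3: T(n) = Theta(n^2).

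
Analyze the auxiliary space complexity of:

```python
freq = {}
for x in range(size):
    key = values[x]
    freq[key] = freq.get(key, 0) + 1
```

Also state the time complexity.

Space complexity: O(n).
Auxiliary storage grows linearly with the input size n in the worst case.
Time complexity: O(n).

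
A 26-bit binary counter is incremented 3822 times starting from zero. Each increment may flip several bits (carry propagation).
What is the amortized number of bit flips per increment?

Bit i flips on every 2^i-th increment, so over 3822 increments bit i flips floor(3822/2^i) times. Summing over i: total flips < 2 * 3822. Amortized: < 2 = O(1) per increment.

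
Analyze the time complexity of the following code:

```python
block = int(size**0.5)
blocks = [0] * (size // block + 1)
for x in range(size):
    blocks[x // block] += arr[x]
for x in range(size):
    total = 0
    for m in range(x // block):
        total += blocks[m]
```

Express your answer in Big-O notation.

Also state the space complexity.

Time complexity: O(n * sqrt(n)).
Space complexity: O(sqrt(n)).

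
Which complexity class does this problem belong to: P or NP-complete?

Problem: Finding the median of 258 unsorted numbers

This problem is in P: linear-time selection (median-of-medians) runs in O(n).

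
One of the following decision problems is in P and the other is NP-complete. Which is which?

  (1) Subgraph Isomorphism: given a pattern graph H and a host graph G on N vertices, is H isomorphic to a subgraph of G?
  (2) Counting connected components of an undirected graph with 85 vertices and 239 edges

(1) is NP-complete: generalizes Clique and Hamiltonian Path (pattern size is part of the input).
(2) is P: BFS/DFS visits each vertex and edge once: O(V+E).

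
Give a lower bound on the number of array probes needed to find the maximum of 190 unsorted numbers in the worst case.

Adversary: any unprobed cell could hold a value larger than everything seen so far. If fewer than 190 cells are probed, the adversary places the max in an unprobed cell. So all 190 cells must be examined; together with 190-1 comparisons this is tight.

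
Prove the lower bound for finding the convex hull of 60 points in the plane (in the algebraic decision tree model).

Reduction from sorting: given 60 numbers x_1,...,x_{60}, map x_i to the point (x_i, x_i^2) on the parabola y = x^2. All points are on the convex hull, and walking the hull gives them in sorted x-order. Since sorting requires Omega(n log n), so does planar convex hull.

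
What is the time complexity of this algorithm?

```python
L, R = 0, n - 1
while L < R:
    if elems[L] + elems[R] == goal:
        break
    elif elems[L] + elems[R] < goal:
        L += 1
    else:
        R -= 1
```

Time complexity: O(n).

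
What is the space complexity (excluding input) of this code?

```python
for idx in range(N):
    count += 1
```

Space complexity: O(1).
Only a constant amount of auxiliary storage is used; nothing grows with n.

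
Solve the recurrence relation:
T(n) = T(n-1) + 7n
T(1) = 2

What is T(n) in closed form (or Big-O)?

Unrolling: T(n) = 2 + 7*(2 + 3 + ... + n) = 2 + 7*(n(n+1)/2 - 1) = O(n^2).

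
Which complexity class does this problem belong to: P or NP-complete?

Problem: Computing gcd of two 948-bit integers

This problem is in P: the Euclidean algorithm runs in polynomial time in the bit-length.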